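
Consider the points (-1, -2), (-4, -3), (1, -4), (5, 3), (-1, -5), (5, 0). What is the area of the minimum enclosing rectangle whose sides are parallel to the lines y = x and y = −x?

In coordinates u = x + y, v = x − y the rectangle is axis-aligned; the map (x,y)→(u,v) scales areas by 2.
u-values: -3, -7, -3, 8, -6, 5; range = 8 − (-7) = 15.
v-values: 1, -1, 5, 2, 4, 5; range = 5 − (-1) = 6.
Area = (15 × 6) / 2 = 45.

45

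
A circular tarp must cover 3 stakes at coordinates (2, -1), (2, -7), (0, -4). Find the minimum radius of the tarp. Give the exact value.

3

Call the three points A, B, C in the order given.
Side lengths²: AB² = 36, AC² = 13, BC² = 13.
Since AB² = 36 ≥ 13 + 13 = 26, the angle opposite AB is not acute, so the smallest enclosing circle has AB as diameter.
Centre = midpoint of AB = (2, -4), r² = 36/4 = 9.
r = √9 = 3.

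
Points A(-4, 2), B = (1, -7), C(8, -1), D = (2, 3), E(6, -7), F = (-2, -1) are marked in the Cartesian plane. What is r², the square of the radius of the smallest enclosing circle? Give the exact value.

The minimum enclosing circle is determined by three boundary points: A, C, E.
Their circumcentre is (35/26, -55/26) with r² = 15385/338.
The farthest remaining point D is at distance² 8989/338 ≤ 15385/338.

15385/338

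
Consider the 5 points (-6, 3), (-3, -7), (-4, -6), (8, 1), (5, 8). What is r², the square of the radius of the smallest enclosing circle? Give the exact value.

72.25

The farthest pair is (-3, -7)–(5, 8) with squared distance 289. The circle on this segment as diameter has centre (1, 0.5) and r² = 289/4 = 72.25.
Check (-6, 3): distance² to centre = 55.25 ≤ 72.25, so it lies inside.
All remaining points lie in this disk, and no smaller disk contains both endpoints, so this is the minimum enclosing circle.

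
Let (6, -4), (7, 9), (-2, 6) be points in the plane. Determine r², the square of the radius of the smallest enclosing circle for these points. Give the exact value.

Call the three points A, B, C in the order given.
Side lengths²: AB² = 170, AC² = 164, BC² = 90.
Since AB² = 170 < 164 + 90 = 254, the triangle is acute, so the smallest enclosing circle is the circumcircle.
Circumcentre = (78/19, 51/19), r² = 17425/361.

17425/361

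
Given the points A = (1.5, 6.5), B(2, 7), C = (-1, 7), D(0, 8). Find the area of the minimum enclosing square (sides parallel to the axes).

9

The bounding box has width 3 and height 1.5.
An axis-aligned square enclosing the set must have side ≥ max(width, height).
So the minimum side is max(3, 1.5) = 3.
Area = 3² = 9.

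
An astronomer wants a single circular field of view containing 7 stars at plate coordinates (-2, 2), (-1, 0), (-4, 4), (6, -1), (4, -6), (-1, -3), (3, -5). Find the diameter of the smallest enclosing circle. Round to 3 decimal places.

By Welzl's lemma the MEC is supported by two points (diametrically opposite) or three points (on a circumcircle).
The farthest pair is (-4, 4)–(4, -6) with squared distance 164. The circle on this segment as diameter has centre (0, -1) and r² = 164/4 = 41.
Check (-2, 2): distance² to centre = 13 ≤ 41, so it lies inside.
All remaining points lie in this disk, and no smaller disk contains both endpoints, so this is the minimum enclosing circle.
Diameter = 2r = 2√41 ≈ 12.806.

12.806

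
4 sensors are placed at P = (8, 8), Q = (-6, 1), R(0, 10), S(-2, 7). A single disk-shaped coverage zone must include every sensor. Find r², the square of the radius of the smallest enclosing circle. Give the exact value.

The minimum enclosing circle of a finite set is fixed by two of the points (as a diameter) or three (as a circumcircle).
The farthest pair is P–Q with squared distance 245. The circle on this segment as diameter has centre (1, 4.5) and r² = 245/4 = 61.25.
Check R: distance² to centre = 31.25 ≤ 61.25, so it lies inside.
All remaining points lie in this disk, and no smaller disk contains both endpoints, so this is the minimum enclosing circle.

61.25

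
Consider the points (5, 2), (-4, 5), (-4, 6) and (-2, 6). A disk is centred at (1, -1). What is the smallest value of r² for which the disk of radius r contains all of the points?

The required radius is the distance from (1, -1) to the farthest point.
Squared distances: 25, 61, 74, 58.
Maximum is 74, attained at (-4, 6).

74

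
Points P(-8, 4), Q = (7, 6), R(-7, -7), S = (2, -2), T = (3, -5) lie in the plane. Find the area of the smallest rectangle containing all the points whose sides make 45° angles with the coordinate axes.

270

In coordinates u = x + y, v = x − y the rectangle is axis-aligned; the map (x,y)→(u,v) scales areas by 2.
u-values: -4, 13, -14, 0, -2; range = 13 − (-14) = 27.
v-values: -12, 1, 0, 4, 8; range = 8 − (-12) = 20.
Area = (27 × 20) / 2 = 270.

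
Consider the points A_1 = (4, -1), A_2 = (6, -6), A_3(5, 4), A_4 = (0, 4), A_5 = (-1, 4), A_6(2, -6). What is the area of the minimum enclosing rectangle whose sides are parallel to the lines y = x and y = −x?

In coordinates u = x + y, v = x − y the rectangle is axis-aligned; the map (x,y)→(u,v) scales areas by 2.
u-values: 3, 0, 9, 4, 3, -4; range = 9 − (-4) = 13.
v-values: 5, 12, 1, -4, -5, 8; range = 12 − (-5) = 17.
Area = (13 × 17) / 2 = 110.5.

110.5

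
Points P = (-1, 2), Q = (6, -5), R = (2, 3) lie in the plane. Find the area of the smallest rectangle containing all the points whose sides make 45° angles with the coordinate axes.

In coordinates u = x + y, v = x − y the rectangle is axis-aligned; the map (x,y)→(u,v) scales areas by 2.
u-values: 1, 1, 5; range = 5 − 1 = 4.
v-values: -3, 11, -1; range = 11 − (-3) = 14.
Area = (4 × 14) / 2 = 28.

28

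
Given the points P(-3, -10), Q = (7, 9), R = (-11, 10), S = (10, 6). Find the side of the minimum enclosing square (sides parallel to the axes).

The bounding box has width 21 and height 20.
An axis-aligned square enclosing the set must have side ≥ max(width, height).
So the minimum side is max(21, 20) = 21.

21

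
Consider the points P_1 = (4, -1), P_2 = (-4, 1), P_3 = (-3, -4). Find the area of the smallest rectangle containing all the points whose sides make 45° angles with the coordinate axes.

50

In coordinates u = x + y, v = x − y the rectangle is axis-aligned; the map (x,y)→(u,v) scales areas by 2.
u-values: 3, -3, -7; range = 3 − (-7) = 10.
v-values: 5, -5, 1; range = 5 − (-5) = 10.
Area = (10 × 10) / 2 = 50.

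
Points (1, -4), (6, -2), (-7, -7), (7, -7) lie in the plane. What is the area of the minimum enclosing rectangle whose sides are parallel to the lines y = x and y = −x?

126

In coordinates u = x + y, v = x − y the rectangle is axis-aligned; the map (x,y)→(u,v) scales areas by 2.
u-values: -3, 4, -14, 0; range = 4 − (-14) = 18.
v-values: 5, 8, 0, 14; range = 14 − 0 = 14.
Area = (18 × 14) / 2 = 126.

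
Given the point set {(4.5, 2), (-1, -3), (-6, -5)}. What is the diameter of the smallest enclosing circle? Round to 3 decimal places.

12.619

Call the three points A, B, C in the order given.
Side lengths²: AB² = 55.25, AC² = 159.25, BC² = 29.
Since AC² = 159.25 ≥ 55.25 + 29 = 84.25, the angle opposite AC is not acute, so the smallest enclosing circle has AC as diameter.
Centre = midpoint of AC = (-0.75, -1.5), r² = 159.25/4 = 39.8125.
Diameter = 2r = 2√(39.8125) ≈ 12.619.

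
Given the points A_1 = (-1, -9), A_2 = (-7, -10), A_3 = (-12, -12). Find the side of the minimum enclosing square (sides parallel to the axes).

11

The bounding box has width 11 and height 3.
An axis-aligned square enclosing the set must have side ≥ max(width, height).
So the minimum side is max(11, 3) = 11.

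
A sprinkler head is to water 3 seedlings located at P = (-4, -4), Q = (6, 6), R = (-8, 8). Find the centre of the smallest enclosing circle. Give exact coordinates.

(-1.5, 3.5)

Side lengths²: PQ² = 200, PR² = 160, QR² = 200.
Since QR² = 200 < 200 + 160 = 360, the triangle is acute, so the smallest enclosing circle is the circumcircle.
Circumcentre = (-1.5, 3.5), r² = 62.5.
Centre = (-1.5, 3.5).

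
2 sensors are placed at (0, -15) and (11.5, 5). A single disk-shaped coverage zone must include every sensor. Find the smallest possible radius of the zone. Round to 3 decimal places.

The smallest circle enclosing two points has them as diameter endpoints.
Centre = midpoint = (5.75, -5); r² = |(0, -15)−(11.5, 5)|²/4 = 532.25/4 = 133.0625.
r = √(133.0625) ≈ 11.535.

11.535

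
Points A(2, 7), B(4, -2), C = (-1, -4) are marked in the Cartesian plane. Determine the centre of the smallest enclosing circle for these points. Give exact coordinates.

Side lengths²: AB² = 85, AC² = 130, BC² = 29.
Since AC² = 130 ≥ 85 + 29 = 114, the angle opposite AC is not acute, so the smallest enclosing circle has AC as diameter.
Centre = midpoint of AC = (0.5, 1.5), r² = 130/4 = 32.5.
Centre = (0.5, 1.5).

(0.5, 1.5)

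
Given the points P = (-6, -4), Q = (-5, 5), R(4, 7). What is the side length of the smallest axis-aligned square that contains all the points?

11

The bounding box has width 10 and height 11.
An axis-aligned square enclosing the set must have side ≥ max(width, height).
So the minimum side is max(10, 11) = 11.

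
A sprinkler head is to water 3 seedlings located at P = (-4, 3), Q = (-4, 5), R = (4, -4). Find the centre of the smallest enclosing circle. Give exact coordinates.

(0, 0.5)

Side lengths²: PQ² = 4, PR² = 113, QR² = 145.
Since QR² = 145 ≥ 113 + 4 = 117, the angle opposite QR is not acute, so the smallest enclosing circle has QR as diameter.
Centre = midpoint of QR = (0, 0.5), r² = 145/4 = 36.25.
Centre = (0, 0.5).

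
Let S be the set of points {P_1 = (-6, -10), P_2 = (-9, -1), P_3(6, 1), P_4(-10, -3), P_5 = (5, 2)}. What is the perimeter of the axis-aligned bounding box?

Width = max x − min x = 6 − (-10) = 16.
Height = max y − min y = 2 − (-10) = 12.
Perimeter = 2(16 + 12) = 56.

56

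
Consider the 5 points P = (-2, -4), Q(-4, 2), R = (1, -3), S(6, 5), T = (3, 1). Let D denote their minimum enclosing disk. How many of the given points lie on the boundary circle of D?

3

The minimum enclosing circle of a finite set is fixed by two of the points (as a diameter) or three (as a circumcircle).
The minimum enclosing circle is determined by three boundary points: P, Q, S.
Their circumcentre is (41/22, 41/66) with r² = 79025/2178.
The farthest remaining point R is at distance² 30185/2178 ≤ 79025/2178.
The points at distance exactly r from the centre are P, Q, S — 3 points.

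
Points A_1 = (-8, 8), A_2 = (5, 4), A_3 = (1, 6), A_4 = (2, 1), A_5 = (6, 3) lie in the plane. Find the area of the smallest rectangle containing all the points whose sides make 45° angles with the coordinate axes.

85.5

In coordinates u = x + y, v = x − y the rectangle is axis-aligned; the map (x,y)→(u,v) scales areas by 2.
u-values: 0, 9, 7, 3, 9; range = 9 − 0 = 9.
v-values: -16, 1, -5, 1, 3; range = 3 − (-16) = 19.
Area = (9 × 19) / 2 = 85.5.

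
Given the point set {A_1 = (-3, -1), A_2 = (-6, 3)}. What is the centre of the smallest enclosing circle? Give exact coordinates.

(-4.5, 1)

The smallest circle enclosing two points has them as diameter endpoints.
Centre = midpoint = (-4.5, 1); r² = |A_1A_2|²/4 = 25/4 = 6.25.
Centre = (-4.5, 1).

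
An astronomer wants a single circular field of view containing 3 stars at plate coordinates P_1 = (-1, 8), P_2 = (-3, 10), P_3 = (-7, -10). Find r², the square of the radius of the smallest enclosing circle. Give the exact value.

Side lengths²: P_1P_2² = 8, P_1P_3² = 360, P_2P_3² = 416.
Since P_2P_3² = 416 ≥ 360 + 8 = 368, the angle opposite P_2P_3 is not acute, so the smallest enclosing circle has P_2P_3 as diameter.
Centre = midpoint of P_2P_3 = (-5, 0), r² = 416/4 = 104.

104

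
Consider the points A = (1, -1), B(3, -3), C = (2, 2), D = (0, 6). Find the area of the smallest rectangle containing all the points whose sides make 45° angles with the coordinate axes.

36

In coordinates u = x + y, v = x − y the rectangle is axis-aligned; the map (x,y)→(u,v) scales areas by 2.
u-values: 0, 0, 4, 6; range = 6 − 0 = 6.
v-values: 2, 6, 0, -6; range = 6 − (-6) = 12.
Area = (6 × 12) / 2 = 36.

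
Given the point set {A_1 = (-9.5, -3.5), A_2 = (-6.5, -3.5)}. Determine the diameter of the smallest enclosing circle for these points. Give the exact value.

The smallest circle enclosing two points has them as diameter endpoints.
Centre = midpoint = (-8, -3.5); r² = |A_1A_2|²/4 = 9/4 = 2.25.
Diameter = 2r = 2√(2.25) = 3.

3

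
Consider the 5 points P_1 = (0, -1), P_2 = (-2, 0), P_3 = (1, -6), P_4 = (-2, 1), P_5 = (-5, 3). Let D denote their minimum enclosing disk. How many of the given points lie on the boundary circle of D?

2

The farthest pair is P_3–P_5 with squared distance 117. The circle on this segment as diameter has centre (-2, -1.5) and r² = 117/4 = 29.25.
Check P_1: distance² to centre = 4.25 ≤ 29.25, so it lies inside.
All remaining points lie in this disk, and no smaller disk contains both endpoints, so this is the minimum enclosing circle.
The points at distance exactly r from the centre are P_3, P_5 — 2 points.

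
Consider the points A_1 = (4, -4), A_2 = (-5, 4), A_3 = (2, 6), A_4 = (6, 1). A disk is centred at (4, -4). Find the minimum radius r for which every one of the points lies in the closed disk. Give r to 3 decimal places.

The required radius is the distance from (4, -4) to the farthest point.
Squared distances: 0, 145, 104, 29.
Maximum is 145, attained at A_2.
r = √145 ≈ 12.042.

12.042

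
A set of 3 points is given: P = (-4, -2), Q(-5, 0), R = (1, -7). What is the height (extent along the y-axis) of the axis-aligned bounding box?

7

max y = 0, min y = -7, so height = 7.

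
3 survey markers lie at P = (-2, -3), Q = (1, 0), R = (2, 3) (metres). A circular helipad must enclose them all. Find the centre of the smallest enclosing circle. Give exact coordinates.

Side lengths²: PQ² = 18, PR² = 52, QR² = 10.
Since PR² = 52 ≥ 18 + 10 = 28, the angle opposite PR is not acute, so the smallest enclosing circle has PR as diameter.
Centre = midpoint of PR = (0, 0), r² = 52/4 = 13.
Centre = (0, 0).

(0, 0)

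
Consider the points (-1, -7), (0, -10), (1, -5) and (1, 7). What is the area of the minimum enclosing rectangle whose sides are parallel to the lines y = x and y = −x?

144

In coordinates u = x + y, v = x − y the rectangle is axis-aligned; the map (x,y)→(u,v) scales areas by 2.
u-values: -8, -10, -4, 8; range = 8 − (-10) = 18.
v-values: 6, 10, 6, -6; range = 10 − (-6) = 16.
Area = (18 × 16) / 2 = 144.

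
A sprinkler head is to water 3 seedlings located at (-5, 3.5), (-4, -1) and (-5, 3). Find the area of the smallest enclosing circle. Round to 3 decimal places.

Call the three points A, B, C in the order given.
Side lengths²: AB² = 21.25, AC² = 0.25, BC² = 17.
Since AB² = 21.25 ≥ 17 + 0.25 = 17.25, the angle opposite AB is not acute, so the smallest enclosing circle has AB as diameter.
Centre = midpoint of AB = (-4.5, 1.25), r² = 21.25/4 = 5.3125.
Area = π·r² = π·5.3125 ≈ 16.690.

16.690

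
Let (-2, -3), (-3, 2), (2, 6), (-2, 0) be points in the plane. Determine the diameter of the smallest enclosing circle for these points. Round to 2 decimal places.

By Welzl's lemma the MEC is supported by two points (diametrically opposite) or three points (on a circumcircle).
The farthest pair is (-2, -3)–(2, 6) with squared distance 97. The circle on this segment as diameter has centre (0, 1.5) and r² = 97/4 = 24.25.
Check (-3, 2): distance² to centre = 9.25 ≤ 24.25, so it lies inside.
All remaining points lie in this disk, and no smaller disk contains both endpoints, so this is the minimum enclosing circle.
Diameter = 2r = 2√(24.25) ≈ 9.85.

9.85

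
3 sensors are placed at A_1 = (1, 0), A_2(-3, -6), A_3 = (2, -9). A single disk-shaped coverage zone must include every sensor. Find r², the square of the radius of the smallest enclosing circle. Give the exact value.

Side lengths²: A_1A_2² = 52, A_1A_3² = 82, A_2A_3² = 34.
Since A_1A_3² = 82 < 52 + 34 = 86, the triangle is acute, so the smallest enclosing circle is the circumcircle.
Circumcentre = (9/7, -95/21), r² = 9061/441.

9061/441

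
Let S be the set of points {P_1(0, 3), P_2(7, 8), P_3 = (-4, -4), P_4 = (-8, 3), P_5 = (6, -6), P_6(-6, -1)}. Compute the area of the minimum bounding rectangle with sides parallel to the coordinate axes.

x ranges over [-8, 7], width 15.
y ranges over [-6, 8], height 14.
Area = 15 × 14 = 210.

210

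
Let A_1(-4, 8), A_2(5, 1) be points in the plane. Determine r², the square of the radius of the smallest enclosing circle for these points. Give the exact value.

32.5

The smallest circle enclosing two points has them as diameter endpoints.
Centre = midpoint = (0.5, 4.5); r² = |A_1A_2|²/4 = 130/4 = 32.5.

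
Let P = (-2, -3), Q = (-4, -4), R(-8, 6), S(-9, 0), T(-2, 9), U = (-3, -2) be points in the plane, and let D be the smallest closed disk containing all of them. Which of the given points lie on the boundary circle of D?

Q, T

The minimum enclosing circle of a finite set is fixed by two of the points (as a diameter) or three (as a circumcircle).
The farthest pair is Q–T with squared distance 173. The circle on this segment as diameter has centre (-3, 2.5) and r² = 173/4 = 43.25.
Check P: distance² to centre = 31.25 ≤ 43.25, so it lies inside.
All remaining points lie in this disk, and no smaller disk contains both endpoints, so this is the minimum enclosing circle.
The points at distance exactly r from the centre are Q, T — 2 points.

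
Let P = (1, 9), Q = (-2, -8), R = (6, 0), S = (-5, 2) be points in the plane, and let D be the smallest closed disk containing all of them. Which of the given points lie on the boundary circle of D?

P, Q

The minimum enclosing circle of a finite set is fixed by two of the points (as a diameter) or three (as a circumcircle).
The farthest pair is P–Q with squared distance 298. The circle on this segment as diameter has centre (-0.5, 0.5) and r² = 298/4 = 74.5.
Check R: distance² to centre = 42.5 ≤ 74.5, so it lies inside.
All remaining points lie in this disk, and no smaller disk contains both endpoints, so this is the minimum enclosing circle.
The points at distance exactly r from the centre are P, Q — 2 points.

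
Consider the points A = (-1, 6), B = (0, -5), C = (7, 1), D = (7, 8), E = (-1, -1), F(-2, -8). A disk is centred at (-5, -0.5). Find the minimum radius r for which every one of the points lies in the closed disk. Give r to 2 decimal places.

14.71

The required radius is the distance from (-5, -0.5) to the farthest point.
Squared distances: 58.25, 45.25, 146.25, 216.25, 16.25, 65.25.
Maximum is 216.25, attained at D.
r = √(216.25) ≈ 14.71.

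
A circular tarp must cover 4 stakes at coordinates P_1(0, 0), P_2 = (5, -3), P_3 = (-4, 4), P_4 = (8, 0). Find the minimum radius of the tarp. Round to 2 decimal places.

6.32

The farthest pair is P_3–P_4 with squared distance 160. The circle on this segment as diameter has centre (2, 2) and r² = 160/4 = 40.
Check P_1: distance² to centre = 8 ≤ 40, so it lies inside.
All remaining points lie in this disk, and no smaller disk contains both endpoints, so this is the minimum enclosing circle.
r = √40 ≈ 6.32.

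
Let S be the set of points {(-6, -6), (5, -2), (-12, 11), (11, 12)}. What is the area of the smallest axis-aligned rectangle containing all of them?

x ranges over [-12, 11], width 23.
y ranges over [-6, 12], height 18.
Area = 23 × 18 = 414.

414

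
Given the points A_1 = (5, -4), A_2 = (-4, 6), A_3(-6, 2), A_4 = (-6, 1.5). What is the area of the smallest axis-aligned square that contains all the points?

121

The bounding box has width 11 and height 10.
An axis-aligned square enclosing the set must have side ≥ max(width, height).
So the minimum side is max(11, 10) = 11.
Area = 11² = 121.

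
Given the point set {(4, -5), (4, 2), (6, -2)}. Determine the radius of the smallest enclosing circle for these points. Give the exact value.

Call the three points A, B, C in the order given.
Side lengths²: AB² = 49, AC² = 13, BC² = 20.
Since AB² = 49 ≥ 20 + 13 = 33, the angle opposite AB is not acute, so the smallest enclosing circle has AB as diameter.
Centre = midpoint of AB = (4, -1.5), r² = 49/4 = 12.25.
r = √(12.25) = 3.5.

3.5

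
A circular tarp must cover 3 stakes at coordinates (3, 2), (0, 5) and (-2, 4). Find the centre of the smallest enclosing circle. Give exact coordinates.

Call the three points A, B, C in the order given.
Side lengths²: AB² = 18, AC² = 29, BC² = 5.
Since AC² = 29 ≥ 18 + 5 = 23, the angle opposite AC is not acute, so the smallest enclosing circle has AC as diameter.
Centre = midpoint of AC = (0.5, 3), r² = 29/4 = 7.25.
Centre = (0.5, 3).

(0.5, 3)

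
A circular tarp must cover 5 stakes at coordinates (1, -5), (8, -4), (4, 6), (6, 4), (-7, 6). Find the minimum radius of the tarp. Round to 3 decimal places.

9.014

The farthest pair is (8, -4)–(-7, 6) with squared distance 325. The circle on this segment as diameter has centre (0.5, 1) and r² = 325/4 = 81.25.
Check (1, -5): distance² to centre = 36.25 ≤ 81.25, so it lies inside.
All remaining points lie in this disk, and no smaller disk contains both endpoints, so this is the minimum enclosing circle.
r = √(81.25) ≈ 9.014.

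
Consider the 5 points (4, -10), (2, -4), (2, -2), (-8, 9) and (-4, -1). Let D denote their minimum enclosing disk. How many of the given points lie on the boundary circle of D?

2

The minimum enclosing circle of a finite set is fixed by two of the points (as a diameter) or three (as a circumcircle).
The farthest pair is (4, -10)–(-8, 9) with squared distance 505. The circle on this segment as diameter has centre (-2, -0.5) and r² = 505/4 = 126.25.
Check (2, -4): distance² to centre = 28.25 ≤ 126.25, so it lies inside.
All remaining points lie in this disk, and no smaller disk contains both endpoints, so this is the minimum enclosing circle.
The points at distance exactly r from the centre are (4, -10), (-8, 9) — 2 points.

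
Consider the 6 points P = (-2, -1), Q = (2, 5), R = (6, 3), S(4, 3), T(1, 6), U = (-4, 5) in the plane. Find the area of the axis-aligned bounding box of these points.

x ranges over [-4, 6], width 10.
y ranges over [-1, 6], height 7.
Area = 10 × 7 = 70.

70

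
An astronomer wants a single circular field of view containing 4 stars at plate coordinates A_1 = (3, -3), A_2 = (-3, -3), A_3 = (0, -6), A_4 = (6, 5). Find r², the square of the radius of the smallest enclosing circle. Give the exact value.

22765/578

The minimum enclosing circle is determined by three boundary points: A_2, A_3, A_4.
Their circumcentre is (91/34, -11/34) with r² = 22765/578.
The farthest remaining point A_1 is at distance² 4201/578 ≤ 22765/578.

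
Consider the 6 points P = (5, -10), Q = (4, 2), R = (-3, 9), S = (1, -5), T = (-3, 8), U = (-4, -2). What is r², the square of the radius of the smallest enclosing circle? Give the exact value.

The farthest pair is P–R with squared distance 425. The circle on this segment as diameter has centre (1, -0.5) and r² = 425/4 = 106.25.
Check Q: distance² to centre = 15.25 ≤ 106.25, so it lies inside.
All remaining points lie in this disk, and no smaller disk contains both endpoints, so this is the minimum enclosing circle.

106.25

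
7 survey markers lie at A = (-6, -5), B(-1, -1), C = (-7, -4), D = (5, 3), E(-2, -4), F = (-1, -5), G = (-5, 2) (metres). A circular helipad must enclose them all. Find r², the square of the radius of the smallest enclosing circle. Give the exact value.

48.25

The farthest pair is C–D with squared distance 193. The circle on this segment as diameter has centre (-1, -0.5) and r² = 193/4 = 48.25.
Check A: distance² to centre = 45.25 ≤ 48.25, so it lies inside.
All remaining points lie in this disk, and no smaller disk contains both endpoints, so this is the minimum enclosing circle.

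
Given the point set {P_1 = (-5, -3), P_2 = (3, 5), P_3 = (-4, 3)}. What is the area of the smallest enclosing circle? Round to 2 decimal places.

100.53

Side lengths²: P_1P_2² = 128, P_1P_3² = 37, P_2P_3² = 53.
Since P_1P_2² = 128 ≥ 53 + 37 = 90, the angle opposite P_1P_2 is not acute, so the smallest enclosing circle has P_1P_2 as diameter.
Centre = midpoint of P_1P_2 = (-1, 1), r² = 128/4 = 32.
Area = π·r² = π·32 ≈ 100.53.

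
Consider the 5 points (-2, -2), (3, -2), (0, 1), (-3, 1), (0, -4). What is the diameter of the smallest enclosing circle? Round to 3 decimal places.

A smallest enclosing disk is always determined by at most three of the input points on its boundary.
The minimum enclosing circle is determined by three boundary points: (3, -2), (-3, 1), (0, -4).
Their circumcentre is (-1/14, -9/14) with r² = 1105/98.
The farthest remaining point (-2, -2) is at distance² 545/98 ≤ 1105/98.
Diameter = 2r = 2√(1105/98) ≈ 6.716.

6.716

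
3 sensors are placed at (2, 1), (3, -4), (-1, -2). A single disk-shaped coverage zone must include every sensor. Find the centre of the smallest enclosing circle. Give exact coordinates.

(5/3, -5/3)

Call the three points A, B, C in the order given.
Side lengths²: AB² = 26, AC² = 18, BC² = 20.
Since AB² = 26 < 20 + 18 = 38, the triangle is acute, so the smallest enclosing circle is the circumcircle.
Circumcentre = (5/3, -5/3), r² = 65/9.
Centre = (5/3, -5/3).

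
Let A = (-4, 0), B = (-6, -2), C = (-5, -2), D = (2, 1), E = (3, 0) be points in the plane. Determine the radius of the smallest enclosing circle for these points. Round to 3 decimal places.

By Welzl's lemma the MEC is supported by two points (diametrically opposite) or three points (on a circumcircle).
The farthest pair is B–E with squared distance 85. The circle on this segment as diameter has centre (-1.5, -1) and r² = 85/4 = 21.25.
Check A: distance² to centre = 7.25 ≤ 21.25, so it lies inside.
All remaining points lie in this disk, and no smaller disk contains both endpoints, so this is the minimum enclosing circle.
r = √(21.25) ≈ 4.610.

4.610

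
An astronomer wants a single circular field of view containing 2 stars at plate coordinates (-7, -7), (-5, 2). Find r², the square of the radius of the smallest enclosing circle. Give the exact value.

21.25

The smallest circle enclosing two points has them as diameter endpoints.
Centre = midpoint = (-6, -2.5); r² = |(-7, -7)−(-5, 2)|²/4 = 85/4 = 21.25.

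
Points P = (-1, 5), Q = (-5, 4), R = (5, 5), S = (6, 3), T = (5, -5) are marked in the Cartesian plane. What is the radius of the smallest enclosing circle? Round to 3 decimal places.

The minimum enclosing circle of a finite set is fixed by two of the points (as a diameter) or three (as a circumcircle).
The minimum enclosing circle is determined by three boundary points: Q, R, T.
Their circumcentre is (0.45, 0) with r² = 45.7025.
The farthest remaining point S is at distance² 39.8025 ≤ 45.7025.
r = √(45.7025) ≈ 6.760.

6.760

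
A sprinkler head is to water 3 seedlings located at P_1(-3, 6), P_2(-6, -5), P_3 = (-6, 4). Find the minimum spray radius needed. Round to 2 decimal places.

Side lengths²: P_1P_2² = 130, P_1P_3² = 13, P_2P_3² = 81.
Since P_1P_2² = 130 ≥ 81 + 13 = 94, the angle opposite P_1P_2 is not acute, so the smallest enclosing circle has P_1P_2 as diameter.
Centre = midpoint of P_1P_2 = (-4.5, 0.5), r² = 130/4 = 32.5.
r = √(32.5) ≈ 5.70.

5.70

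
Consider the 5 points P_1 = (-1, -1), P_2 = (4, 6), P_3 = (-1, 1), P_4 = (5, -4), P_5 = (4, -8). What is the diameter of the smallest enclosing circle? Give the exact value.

14

The farthest pair is P_2–P_5 with squared distance 196. The circle on this segment as diameter has centre (4, -1) and r² = 196/4 = 49.
Check P_1: distance² to centre = 25 ≤ 49, so it lies inside.
All remaining points lie in this disk, and no smaller disk contains both endpoints, so this is the minimum enclosing circle.
Diameter = 2r = 2√49 = 14.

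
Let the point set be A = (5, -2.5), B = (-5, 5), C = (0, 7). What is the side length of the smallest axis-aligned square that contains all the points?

10

The bounding box has width 10 and height 9.5.
An axis-aligned square enclosing the set must have side ≥ max(width, height).
So the minimum side is max(10, 9.5) = 10.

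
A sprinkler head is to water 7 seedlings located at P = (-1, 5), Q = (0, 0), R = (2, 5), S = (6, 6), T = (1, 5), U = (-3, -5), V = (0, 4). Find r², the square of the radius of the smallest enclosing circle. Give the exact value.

The minimum enclosing circle of a finite set is fixed by two of the points (as a diameter) or three (as a circumcircle).
The farthest pair is S–U with squared distance 202. The circle on this segment as diameter has centre (1.5, 0.5) and r² = 202/4 = 50.5.
Check P: distance² to centre = 26.5 ≤ 50.5, so it lies inside.
All remaining points lie in this disk, and no smaller disk contains both endpoints, so this is the minimum enclosing circle.

50.5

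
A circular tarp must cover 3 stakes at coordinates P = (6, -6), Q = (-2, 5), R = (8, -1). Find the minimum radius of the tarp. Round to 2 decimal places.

Side lengths²: PQ² = 185, PR² = 29, QR² = 136.
Since PQ² = 185 ≥ 136 + 29 = 165, the angle opposite PQ is not acute, so the smallest enclosing circle has PQ as diameter.
Centre = midpoint of PQ = (2, -0.5), r² = 185/4 = 46.25.
r = √(46.25) ≈ 6.80.

6.80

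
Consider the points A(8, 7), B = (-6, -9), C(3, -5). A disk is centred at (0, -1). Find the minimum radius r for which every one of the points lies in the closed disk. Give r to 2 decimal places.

The required radius is the distance from (0, -1) to the farthest point.
Squared distances: 128, 100, 25.
Maximum is 128, attained at A.
r = √128 ≈ 11.31.

11.31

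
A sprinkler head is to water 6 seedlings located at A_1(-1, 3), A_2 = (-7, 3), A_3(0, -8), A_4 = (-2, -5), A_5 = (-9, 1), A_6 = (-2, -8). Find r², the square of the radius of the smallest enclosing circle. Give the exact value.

By Welzl's lemma the MEC is supported by two points (diametrically opposite) or three points (on a circumcircle).
The farthest pair is A_2–A_3 with squared distance 170. The circle on this segment as diameter has centre (-3.5, -2.5) and r² = 170/4 = 42.5.
Check A_1: distance² to centre = 36.5 ≤ 42.5, so it lies inside.
All remaining points lie in this disk, and no smaller disk contains both endpoints, so this is the minimum enclosing circle.

42.5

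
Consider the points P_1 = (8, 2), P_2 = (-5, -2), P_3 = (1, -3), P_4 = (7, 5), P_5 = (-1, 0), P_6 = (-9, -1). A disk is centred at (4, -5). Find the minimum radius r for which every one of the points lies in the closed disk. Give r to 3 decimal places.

13.601

The required radius is the distance from (4, -5) to the farthest point.
Squared distances: 65, 90, 13, 109, 50, 185.
Maximum is 185, attained at P_6.
r = √185 ≈ 13.601.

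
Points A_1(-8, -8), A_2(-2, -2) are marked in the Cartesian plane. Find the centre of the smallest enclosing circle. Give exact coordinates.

The smallest circle enclosing two points has them as diameter endpoints.
Centre = midpoint = (-5, -5); r² = |A_1A_2|²/4 = 72/4 = 18.
Centre = (-5, -5).

(-5, -5)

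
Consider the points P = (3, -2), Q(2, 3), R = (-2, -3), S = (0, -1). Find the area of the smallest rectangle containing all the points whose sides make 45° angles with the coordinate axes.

30

In coordinates u = x + y, v = x − y the rectangle is axis-aligned; the map (x,y)→(u,v) scales areas by 2.
u-values: 1, 5, -5, -1; range = 5 − (-5) = 10.
v-values: 5, -1, 1, 1; range = 5 − (-1) = 6.
Area = (10 × 6) / 2 = 30.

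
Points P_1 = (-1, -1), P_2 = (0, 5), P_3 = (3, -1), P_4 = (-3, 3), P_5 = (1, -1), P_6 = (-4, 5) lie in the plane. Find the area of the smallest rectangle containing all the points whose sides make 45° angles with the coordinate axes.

45.5

In coordinates u = x + y, v = x − y the rectangle is axis-aligned; the map (x,y)→(u,v) scales areas by 2.
u-values: -2, 5, 2, 0, 0, 1; range = 5 − (-2) = 7.
v-values: 0, -5, 4, -6, 2, -9; range = 4 − (-9) = 13.
Area = (7 × 13) / 2 = 45.5.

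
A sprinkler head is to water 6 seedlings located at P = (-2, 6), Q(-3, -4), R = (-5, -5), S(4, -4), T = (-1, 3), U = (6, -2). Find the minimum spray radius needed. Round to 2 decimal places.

A smallest enclosing disk is always determined by at most three of the input points on its boundary.
The minimum enclosing circle is determined by three boundary points: P, R, U.
Their circumcentre is (-5/14, -5/14) with r² = 4225/98.
The farthest remaining point S is at distance² 3161/98 ≤ 4225/98.
r = √(4225/98) ≈ 6.57.

6.57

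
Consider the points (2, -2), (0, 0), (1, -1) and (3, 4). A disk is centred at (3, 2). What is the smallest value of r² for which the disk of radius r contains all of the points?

The required radius is the distance from (3, 2) to the farthest point.
Squared distances: 17, 13, 13, 4.
Maximum is 17, attained at (2, -2).

17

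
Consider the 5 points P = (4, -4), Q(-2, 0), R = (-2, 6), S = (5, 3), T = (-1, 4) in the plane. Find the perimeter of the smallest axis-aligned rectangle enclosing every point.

Width = max x − min x = 5 − (-2) = 7.
Height = max y − min y = 6 − (-4) = 10.
Perimeter = 2(7 + 10) = 34.

34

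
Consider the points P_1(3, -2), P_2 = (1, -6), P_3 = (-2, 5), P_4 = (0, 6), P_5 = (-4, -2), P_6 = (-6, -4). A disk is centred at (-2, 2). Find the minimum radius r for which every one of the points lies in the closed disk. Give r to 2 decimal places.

8.54

The required radius is the distance from (-2, 2) to the farthest point.
Squared distances: 41, 73, 9, 20, 20, 52.
Maximum is 73, attained at P_2.
r = √73 ≈ 8.54.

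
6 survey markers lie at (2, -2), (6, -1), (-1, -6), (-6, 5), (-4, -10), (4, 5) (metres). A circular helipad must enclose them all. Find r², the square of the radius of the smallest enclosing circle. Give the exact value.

66181/900

By Welzl's lemma the MEC is supported by two points (diametrically opposite) or three points (on a circumcircle).
The minimum enclosing circle is determined by three boundary points: (-6, 5), (-4, -10), (4, 5).
Their circumcentre is (-1, -59/30) with r² = 66181/900.
The farthest remaining point (6, -1) is at distance² 44941/900 ≤ 66181/900.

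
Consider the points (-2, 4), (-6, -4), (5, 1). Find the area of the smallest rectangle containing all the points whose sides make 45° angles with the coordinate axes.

80

In coordinates u = x + y, v = x − y the rectangle is axis-aligned; the map (x,y)→(u,v) scales areas by 2.
u-values: 2, -10, 6; range = 6 − (-10) = 16.
v-values: -6, -2, 4; range = 4 − (-6) = 10.
Area = (16 × 10) / 2 = 80.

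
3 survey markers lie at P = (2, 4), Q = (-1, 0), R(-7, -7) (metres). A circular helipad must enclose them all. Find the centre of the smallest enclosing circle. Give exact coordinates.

(-2.5, -1.5)

Side lengths²: PQ² = 25, PR² = 202, QR² = 85.
Since PR² = 202 ≥ 85 + 25 = 110, the angle opposite PR is not acute, so the smallest enclosing circle has PR as diameter.
Centre = midpoint of PR = (-2.5, -1.5), r² = 202/4 = 50.5.
Centre = (-2.5, -1.5).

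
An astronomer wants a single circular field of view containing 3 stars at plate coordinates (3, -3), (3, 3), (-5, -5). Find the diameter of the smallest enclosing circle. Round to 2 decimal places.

11.31

Call the three points A, B, C in the order given.
Side lengths²: AB² = 36, AC² = 68, BC² = 128.
Since BC² = 128 ≥ 68 + 36 = 104, the angle opposite BC is not acute, so the smallest enclosing circle has BC as diameter.
Centre = midpoint of BC = (-1, -1), r² = 128/4 = 32.
Diameter = 2r = 2√32 ≈ 11.31.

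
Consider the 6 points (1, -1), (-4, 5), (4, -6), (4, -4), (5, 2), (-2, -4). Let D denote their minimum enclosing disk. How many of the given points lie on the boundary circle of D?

The farthest pair is (-4, 5)–(4, -6) with squared distance 185. The circle on this segment as diameter has centre (0, -0.5) and r² = 185/4 = 46.25.
Check (1, -1): distance² to centre = 1.25 ≤ 46.25, so it lies inside.
All remaining points lie in this disk, and no smaller disk contains both endpoints, so this is the minimum enclosing circle.
The points at distance exactly r from the centre are (-4, 5), (4, -6) — 2 points.

2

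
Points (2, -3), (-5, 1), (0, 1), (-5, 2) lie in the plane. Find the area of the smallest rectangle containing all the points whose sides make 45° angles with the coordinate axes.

In coordinates u = x + y, v = x − y the rectangle is axis-aligned; the map (x,y)→(u,v) scales areas by 2.
u-values: -1, -4, 1, -3; range = 1 − (-4) = 5.
v-values: 5, -6, -1, -7; range = 5 − (-7) = 12.
Area = (5 × 12) / 2 = 30.

30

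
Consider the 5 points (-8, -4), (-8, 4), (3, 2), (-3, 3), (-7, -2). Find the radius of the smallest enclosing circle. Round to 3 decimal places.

6.368

A smallest enclosing disk is always determined by at most three of the input points on its boundary.
The minimum enclosing circle is determined by three boundary points: (-8, -4), (-8, 4), (3, 2).
Their circumcentre is (-67/22, 0) with r² = 19625/484.
The farthest remaining point (-7, -2) is at distance² 9505/484 ≤ 19625/484.
r = √(19625/484) ≈ 6.368.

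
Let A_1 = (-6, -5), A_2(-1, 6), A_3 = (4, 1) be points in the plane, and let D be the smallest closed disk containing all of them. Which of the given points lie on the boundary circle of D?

Side lengths²: A_1A_2² = 146, A_1A_3² = 136, A_2A_3² = 50.
Since A_1A_2² = 146 < 136 + 50 = 186, the triangle is acute, so the smallest enclosing circle is the circumcircle.
Circumcentre = (-2.125, -0.125), r² = 38.78125.
The points at distance exactly r from the centre are A_1, A_2, A_3 — 3 points.

A_1, A_2, A_3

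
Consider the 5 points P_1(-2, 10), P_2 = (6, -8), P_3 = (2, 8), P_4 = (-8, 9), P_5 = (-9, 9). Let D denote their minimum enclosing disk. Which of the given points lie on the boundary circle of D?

P_2, P_5

The farthest pair is P_2–P_5 with squared distance 514. The circle on this segment as diameter has centre (-1.5, 0.5) and r² = 514/4 = 128.5.
Check P_1: distance² to centre = 90.5 ≤ 128.5, so it lies inside.
All remaining points lie in this disk, and no smaller disk contains both endpoints, so this is the minimum enclosing circle.
The points at distance exactly r from the centre are P_2, P_5 — 2 points.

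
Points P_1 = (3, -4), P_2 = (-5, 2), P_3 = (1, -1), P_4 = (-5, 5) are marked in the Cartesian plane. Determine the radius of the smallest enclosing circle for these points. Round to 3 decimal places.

A smallest enclosing disk is always determined by at most three of the input points on its boundary.
The farthest pair is P_1–P_4 with squared distance 145. The circle on this segment as diameter has centre (-1, 0.5) and r² = 145/4 = 36.25.
Check P_2: distance² to centre = 18.25 ≤ 36.25, so it lies inside.
All remaining points lie in this disk, and no smaller disk contains both endpoints, so this is the minimum enclosing circle.
r = √(36.25) ≈ 6.021.

6.021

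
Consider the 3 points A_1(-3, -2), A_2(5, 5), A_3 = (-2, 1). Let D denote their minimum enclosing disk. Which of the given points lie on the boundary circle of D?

Side lengths²: A_1A_2² = 113, A_1A_3² = 10, A_2A_3² = 65.
Since A_1A_2² = 113 ≥ 65 + 10 = 75, the angle opposite A_1A_2 is not acute, so the smallest enclosing circle has A_1A_2 as diameter.
Centre = midpoint of A_1A_2 = (1, 1.5), r² = 113/4 = 28.25.
The points at distance exactly r from the centre are A_1, A_2 — 2 points.

A_1, A_2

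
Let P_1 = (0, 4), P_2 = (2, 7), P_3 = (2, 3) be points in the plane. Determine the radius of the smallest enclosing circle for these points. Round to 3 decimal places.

2.016

Side lengths²: P_1P_2² = 13, P_1P_3² = 5, P_2P_3² = 16.
Since P_2P_3² = 16 < 13 + 5 = 18, the triangle is acute, so the smallest enclosing circle is the circumcircle.
Circumcentre = (1.75, 5), r² = 4.0625.
r = √(4.0625) ≈ 2.016.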